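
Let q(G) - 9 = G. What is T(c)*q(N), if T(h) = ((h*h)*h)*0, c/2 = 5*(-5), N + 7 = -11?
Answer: 0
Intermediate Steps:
N = -18 (N = -7 - 11 = -18)
c = -50 (c = 2*(5*(-5)) = 2*(-25) = -50)
q(G) = 9 + G
T(h) = 0 (T(h) = (h²*h)*0 = h³*0 = 0)
T(c)*q(N) = 0*(9 - 18) = 0*(-9) = 0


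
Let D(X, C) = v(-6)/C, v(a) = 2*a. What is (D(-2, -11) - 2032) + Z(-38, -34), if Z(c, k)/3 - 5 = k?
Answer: -23297/11 ≈ -2117.9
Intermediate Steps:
Z(c, k) = 15 + 3*k
D(X, C) = -12/C (D(X, C) = (2*(-6))/C = -12/C)
(D(-2, -11) - 2032) + Z(-38, -34) = (-12/(-11) - 2032) + (15 + 3*(-34)) = (-12*(-1/11) - 2032) + (15 - 102) = (12/11 - 2032) - 87 = -22340/11 - 87 = -23297/11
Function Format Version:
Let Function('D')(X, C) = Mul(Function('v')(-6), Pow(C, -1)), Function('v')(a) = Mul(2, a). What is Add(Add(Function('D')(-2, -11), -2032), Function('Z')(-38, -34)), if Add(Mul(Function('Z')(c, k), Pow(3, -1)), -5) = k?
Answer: Rational(-23297, 11) ≈ -2117.9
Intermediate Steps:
Function('Z')(c, k) = Add(15, Mul(3, k))
Function('D')(X, C) = Mul(-12, Pow(C, -1)) (Function('D')(X, C) = Mul(Mul(2, -6), Pow(C, -1)) = Mul(-12, Pow(C, -1)))
Add(Add(Function('D')(-2, -11), -2032), Function('Z')(-38, -34)) = Add(Add(Mul(-12, Pow(-11, -1)), -2032), Add(15, Mul(3, -34))) = Add(Add(Mul(-12, Rational(-1, 11)), -2032), Add(15, -102)) = Add(Add(Rational(12, 11), -2032), -87) = Add(Rational(-22340, 11), -87) = Rational(-23297, 11)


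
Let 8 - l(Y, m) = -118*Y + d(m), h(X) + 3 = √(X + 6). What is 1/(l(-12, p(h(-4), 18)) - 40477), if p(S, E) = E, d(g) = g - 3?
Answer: -1/41900 ≈ -2.3866e-5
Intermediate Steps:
d(g) = -3 + g
h(X) = -3 + √(6 + X) (h(X) = -3 + √(X + 6) = -3 + √(6 + X))
l(Y, m) = 11 - m + 118*Y (l(Y, m) = 8 - (-118*Y + (-3 + m)) = 8 - (-3 + m - 118*Y) = 8 + (3 - m + 118*Y) = 11 - m + 118*Y)
1/(l(-12, p(h(-4), 18)) - 40477) = 1/((11 - 1*18 + 118*(-12)) - 40477) = 1/((11 - 18 - 1416) - 40477) = 1/(-1423 - 40477) = 1/(-41900) = -1/41900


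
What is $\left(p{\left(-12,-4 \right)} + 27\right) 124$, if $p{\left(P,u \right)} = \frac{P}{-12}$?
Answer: $3472$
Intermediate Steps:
$p{\left(P,u \right)} = - \frac{P}{12}$ ($p{\left(P,u \right)} = P \left(- \frac{1}{12}\right) = - \frac{P}{12}$)
$\left(p{\left(-12,-4 \right)} + 27\right) 124 = \left(\left(- \frac{1}{12}\right) \left(-12\right) + 27\right) 124 = \left(1 + 27\right) 124 = 28 \cdot 124 = 3472$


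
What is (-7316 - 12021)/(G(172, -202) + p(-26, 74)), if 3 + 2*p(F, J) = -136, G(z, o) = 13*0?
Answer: 38674/139 ≈ 278.23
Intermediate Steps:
G(z, o) = 0
p(F, J) = -139/2 (p(F, J) = -3/2 + (½)*(-136) = -3/2 - 68 = -139/2)
(-7316 - 12021)/(G(172, -202) + p(-26, 74)) = (-7316 - 12021)/(0 - 139/2) = -19337/(-139/2) = -19337*(-2/139) = 38674/139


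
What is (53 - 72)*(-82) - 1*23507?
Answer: -21949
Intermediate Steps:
(53 - 72)*(-82) - 1*23507 = -19*(-82) - 23507 = 1558 - 23507 = -21949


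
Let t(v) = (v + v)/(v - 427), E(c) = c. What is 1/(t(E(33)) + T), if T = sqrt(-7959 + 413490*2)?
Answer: 2167/10595128300 + 38809*sqrt(819021)/31785384900 ≈ 0.0011052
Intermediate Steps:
t(v) = 2*v/(-427 + v) (t(v) = (2*v)/(-427 + v) = 2*v/(-427 + v))
T = sqrt(819021) (T = sqrt(-7959 + 826980) = sqrt(819021) ≈ 905.00)
1/(t(E(33)) + T) = 1/(2*33/(-427 + 33) + sqrt(819021)) = 1/(2*33/(-394) + sqrt(819021)) = 1/(2*33*(-1/394) + sqrt(819021)) = 1/(-33/197 + sqrt(819021))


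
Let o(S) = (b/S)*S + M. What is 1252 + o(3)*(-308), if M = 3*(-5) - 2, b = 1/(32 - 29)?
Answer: 19156/3 ≈ 6385.3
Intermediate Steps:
b = ⅓ (b = 1/3 = ⅓ ≈ 0.33333)
M = -17 (M = -15 - 2 = -17)
o(S) = -50/3 (o(S) = (1/(3*S))*S - 17 = ⅓ - 17 = -50/3)
1252 + o(3)*(-308) = 1252 - 50/3*(-308) = 1252 + 15400/3 = 19156/3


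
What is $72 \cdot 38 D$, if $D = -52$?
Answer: $-142272$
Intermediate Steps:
$72 \cdot 38 D = 72 \cdot 38 \left(-52\right) = 2736 \left(-52\right) = -142272$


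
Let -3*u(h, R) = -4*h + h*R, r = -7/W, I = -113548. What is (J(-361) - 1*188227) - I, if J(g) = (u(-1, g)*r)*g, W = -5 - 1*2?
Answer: -92272/3 ≈ -30757.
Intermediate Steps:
W = -7 (W = -5 - 2 = -7)
r = 1 (r = -7/(-7) = -7*(-⅐) = 1)
u(h, R) = 4*h/3 - R*h/3 (u(h, R) = -(-4*h + h*R)/3 = -(-4*h + R*h)/3 = 4*h/3 - R*h/3)
J(g) = g*(-4/3 + g/3) (J(g) = (((⅓)*(-1)*(4 - g))*1)*g = ((-4/3 + g/3)*1)*g = (-4/3 + g/3)*g = g*(-4/3 + g/3))
(J(-361) - 1*188227) - I = ((⅓)*(-361)*(-4 - 361) - 1*188227) - 1*(-113548) = ((⅓)*(-361)*(-365) - 188227) + 113548 = (131765/3 - 188227) + 113548 = -432916/3 + 113548 = -92272/3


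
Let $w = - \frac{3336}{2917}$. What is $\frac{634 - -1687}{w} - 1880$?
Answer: $- \frac{13042037}{3336} \approx -3909.5$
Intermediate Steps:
$w = - \frac{3336}{2917}$ ($w = \left(-3336\right) \frac{1}{2917} = - \frac{3336}{2917} \approx -1.1436$)
$\frac{634 - -1687}{w} - 1880 = \frac{634 - -1687}{- \frac{3336}{2917}} - 1880 = \left(634 + 1687\right) \left(- \frac{2917}{3336}\right) - 1880 = 2321 \left(- \frac{2917}{3336}\right) - 1880 = - \frac{6770357}{3336} - 1880 = - \frac{13042037}{3336}$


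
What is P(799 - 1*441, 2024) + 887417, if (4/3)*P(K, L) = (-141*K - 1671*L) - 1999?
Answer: -6754075/4 ≈ -1.6885e+6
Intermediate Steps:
P(K, L) = -5997/4 - 5013*L/4 - 423*K/4 (P(K, L) = 3*((-141*K - 1671*L) - 1999)/4 = 3*((-1671*L - 141*K) - 1999)/4 = 3*(-1999 - 1671*L - 141*K)/4 = -5997/4 - 5013*L/4 - 423*K/4)
P(799 - 1*441, 2024) + 887417 = (-5997/4 - 5013/4*2024 - 423*(799 - 1*441)/4) + 887417 = (-5997/4 - 2536578 - 423*(799 - 441)/4) + 887417 = (-5997/4 - 2536578 - 423/4*358) + 887417 = (-5997/4 - 2536578 - 75717/2) + 887417 = -10303743/4 + 887417 = -6754075/4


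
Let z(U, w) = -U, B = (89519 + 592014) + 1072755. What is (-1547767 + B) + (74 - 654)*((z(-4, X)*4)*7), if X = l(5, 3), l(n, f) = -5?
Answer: 141561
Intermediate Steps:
B = 1754288 (B = 681533 + 1072755 = 1754288)
X = -5
(-1547767 + B) + (74 - 654)*((z(-4, X)*4)*7) = (-1547767 + 1754288) + (74 - 654)*((-1*(-4)*4)*7) = 206521 - 580*4*4*7 = 206521 - 9280*7 = 206521 - 580*112 = 206521 - 64960 = 141561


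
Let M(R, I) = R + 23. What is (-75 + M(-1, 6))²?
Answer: 2809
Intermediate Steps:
M(R, I) = 23 + R
(-75 + M(-1, 6))² = (-75 + (23 - 1))² = (-75 + 22)² = (-53)² = 2809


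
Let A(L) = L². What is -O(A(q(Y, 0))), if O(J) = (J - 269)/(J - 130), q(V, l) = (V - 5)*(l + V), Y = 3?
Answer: -233/94 ≈ -2.4787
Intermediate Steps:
q(V, l) = (-5 + V)*(V + l)
O(J) = (-269 + J)/(-130 + J)
-O(A(q(Y, 0))) = -(-269 + (3² - 5*3 - 5*0 + 3*0)²)/(-130 + (3² - 5*3 - 5*0 + 3*0)²) = -(-269 + (9 - 15 + 0 + 0)²)/(-130 + (9 - 15 + 0 + 0)²) = -(-269 + (-6)²)/(-130 + (-6)²) = -(-269 + 36)/(-130 + 36) = -(-233)/(-94) = -(-1)*(-233)/94 = -1*233/94 = -233/94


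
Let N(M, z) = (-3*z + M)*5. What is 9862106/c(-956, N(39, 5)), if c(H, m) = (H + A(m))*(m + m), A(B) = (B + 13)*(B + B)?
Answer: 4931053/3715680 ≈ 1.3271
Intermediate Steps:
A(B) = 2*B*(13 + B) (A(B) = (13 + B)*(2*B) = 2*B*(13 + B))
N(M, z) = -15*z + 5*M (N(M, z) = (M - 3*z)*5 = -15*z + 5*M)
c(H, m) = 2*m*(H + 2*m*(13 + m)) (c(H, m) = (H + 2*m*(13 + m))*(m + m) = (H + 2*m*(13 + m))*(2*m) = 2*m*(H + 2*m*(13 + m)))
9862106/c(-956, N(39, 5)) = 9862106/((2*(-15*5 + 5*39)*(-956 + 2*(-15*5 + 5*39)*(13 + (-15*5 + 5*39))))) = 9862106/((2*(-75 + 195)*(-956 + 2*(-75 + 195)*(13 + (-75 + 195))))) = 9862106/((2*120*(-956 + 2*120*(13 + 120)))) = 9862106/((2*120*(-956 + 2*120*133))) = 9862106/((2*120*(-956 + 31920))) = 9862106/((2*120*30964)) = 9862106/7431360 = 9862106*(1/7431360) = 4931053/3715680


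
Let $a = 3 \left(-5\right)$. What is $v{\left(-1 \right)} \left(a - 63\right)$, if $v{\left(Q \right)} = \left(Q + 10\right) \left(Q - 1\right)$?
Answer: $1404$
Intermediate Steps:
$v{\left(Q \right)} = \left(-1 + Q\right) \left(10 + Q\right)$ ($v{\left(Q \right)} = \left(10 + Q\right) \left(-1 + Q\right) = \left(-1 + Q\right) \left(10 + Q\right)$)
$a = -15$
$v{\left(-1 \right)} \left(a - 63\right) = \left(-10 + \left(-1\right)^{2} + 9 \left(-1\right)\right) \left(-15 - 63\right) = \left(-10 + 1 - 9\right) \left(-78\right) = \left(-18\right) \left(-78\right) = 1404$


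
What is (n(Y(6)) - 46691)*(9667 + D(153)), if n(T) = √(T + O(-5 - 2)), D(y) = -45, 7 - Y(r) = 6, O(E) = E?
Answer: -449260802 + 9622*I*√6 ≈ -4.4926e+8 + 23569.0*I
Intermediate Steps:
Y(r) = 1 (Y(r) = 7 - 1*6 = 7 - 6 = 1)
n(T) = √(-7 + T) (n(T) = √(T + (-5 - 2)) = √(T - 7) = √(-7 + T))
(n(Y(6)) - 46691)*(9667 + D(153)) = (√(-7 + 1) - 46691)*(9667 - 45) = (√(-6) - 46691)*9622 = (I*√6 - 46691)*9622 = (-46691 + I*√6)*9622 = -449260802 + 9622*I*√6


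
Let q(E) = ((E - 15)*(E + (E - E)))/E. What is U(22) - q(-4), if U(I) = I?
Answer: 41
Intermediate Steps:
q(E) = -15 + E (q(E) = ((-15 + E)*(E + 0))/E = ((-15 + E)*E)/E = (E*(-15 + E))/E = -15 + E)
U(22) - q(-4) = 22 - (-15 - 4) = 22 - 1*(-19) = 22 + 19 = 41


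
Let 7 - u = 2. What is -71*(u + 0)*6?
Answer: -2130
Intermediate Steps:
u = 5 (u = 7 - 1*2 = 7 - 2 = 5)
-71*(u + 0)*6 = -71*(5 + 0)*6 = -355*6 = -71*30 = -2130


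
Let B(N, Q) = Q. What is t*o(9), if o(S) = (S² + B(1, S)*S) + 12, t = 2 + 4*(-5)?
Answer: -3132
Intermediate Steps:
t = -18 (t = 2 - 20 = -18)
o(S) = 12 + 2*S² (o(S) = (S² + S*S) + 12 = (S² + S²) + 12 = 2*S² + 12 = 12 + 2*S²)
t*o(9) = -18*(12 + 2*9²) = -18*(12 + 2*81) = -18*(12 + 162) = -18*174 = -3132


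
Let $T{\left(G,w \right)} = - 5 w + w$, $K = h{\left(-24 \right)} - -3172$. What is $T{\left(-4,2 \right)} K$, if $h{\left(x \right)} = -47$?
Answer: $-25000$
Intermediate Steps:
$K = 3125$ ($K = -47 - -3172 = -47 + 3172 = 3125$)
$T{\left(G,w \right)} = - 4 w$
$T{\left(-4,2 \right)} K = \left(-4\right) 2 \cdot 3125 = \left(-8\right) 3125 = -25000$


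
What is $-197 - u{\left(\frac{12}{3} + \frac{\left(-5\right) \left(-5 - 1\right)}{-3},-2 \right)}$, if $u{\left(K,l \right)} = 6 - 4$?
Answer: $-199$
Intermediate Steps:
$u{\left(K,l \right)} = 2$
$-197 - u{\left(\frac{12}{3} + \frac{\left(-5\right) \left(-5 - 1\right)}{-3},-2 \right)} = -197 - 2 = -199$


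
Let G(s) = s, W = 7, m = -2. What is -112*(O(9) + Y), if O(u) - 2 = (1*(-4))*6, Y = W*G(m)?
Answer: 4032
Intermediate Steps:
Y = -14 (Y = 7*(-2) = -14)
O(u) = -22 (O(u) = 2 + (1*(-4))*6 = 2 - 4*6 = 2 - 24 = -22)
-112*(O(9) + Y) = -112*(-22 - 14) = -112*(-36) = 4032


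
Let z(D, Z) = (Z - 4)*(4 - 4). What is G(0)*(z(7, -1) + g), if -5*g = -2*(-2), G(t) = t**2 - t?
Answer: 0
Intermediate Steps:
z(D, Z) = 0 (z(D, Z) = (-4 + Z)*0 = 0)
g = -4/5 (g = -(-2)*(-2)/5 = -1/5*4 = -4/5 ≈ -0.80000)
G(0)*(z(7, -1) + g) = (0*(-1 + 0))*(0 - 4/5) = (0*(-1))*(-4/5) = 0*(-4/5) = 0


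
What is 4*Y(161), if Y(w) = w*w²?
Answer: 16693124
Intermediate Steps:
Y(w) = w³
4*Y(161) = 4*161³ = 4*4173281 = 16693124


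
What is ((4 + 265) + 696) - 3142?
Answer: -2177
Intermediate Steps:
((4 + 265) + 696) - 3142 = (269 + 696) - 3142 = 965 - 3142 = -2177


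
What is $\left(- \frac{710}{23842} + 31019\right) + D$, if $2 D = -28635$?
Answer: $\frac{398196453}{23842} \approx 16701.0$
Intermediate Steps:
$D = - \frac{28635}{2}$ ($D = \frac{1}{2} \left(-28635\right) = - \frac{28635}{2} \approx -14318.0$)
$\left(- \frac{710}{23842} + 31019\right) + D = \left(- \frac{710}{23842} + 31019\right) - \frac{28635}{2} = \left(\left(-710\right) \frac{1}{23842} + 31019\right) - \frac{28635}{2} = \left(- \frac{355}{11921} + 31019\right) - \frac{28635}{2} = \frac{369777144}{11921} - \frac{28635}{2} = \frac{398196453}{23842}$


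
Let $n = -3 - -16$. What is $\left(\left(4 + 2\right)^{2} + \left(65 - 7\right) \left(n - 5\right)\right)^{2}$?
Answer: $250000$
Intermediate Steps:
$n = 13$ ($n = -3 + 16 = 13$)
$\left(\left(4 + 2\right)^{2} + \left(65 - 7\right) \left(n - 5\right)\right)^{2} = \left(\left(4 + 2\right)^{2} + \left(65 - 7\right) \left(13 - 5\right)\right)^{2} = \left(6^{2} + 58 \cdot 8\right)^{2} = \left(36 + 464\right)^{2} = 500^{2} = 250000$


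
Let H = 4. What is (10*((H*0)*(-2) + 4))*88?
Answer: 3520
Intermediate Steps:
(10*((H*0)*(-2) + 4))*88 = (10*((4*0)*(-2) + 4))*88 = (10*(0*(-2) + 4))*88 = (10*(0 + 4))*88 = (10*4)*88 = 40*88 = 3520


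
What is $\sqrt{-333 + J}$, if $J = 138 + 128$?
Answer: $i \sqrt{67} \approx 8.1853 i$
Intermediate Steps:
$J = 266$
$\sqrt{-333 + J} = \sqrt{-333 + 266} = \sqrt{-67} = i \sqrt{67}$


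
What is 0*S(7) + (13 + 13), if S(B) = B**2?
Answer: 26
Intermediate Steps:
0*S(7) + (13 + 13) = 0*7**2 + (13 + 13) = 0*49 + 26 = 0 + 26 = 26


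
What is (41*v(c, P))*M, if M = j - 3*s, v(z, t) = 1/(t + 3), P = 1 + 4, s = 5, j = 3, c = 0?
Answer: -123/2 ≈ -61.500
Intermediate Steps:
P = 5
v(z, t) = 1/(3 + t)
M = -12 (M = 3 - 3*5 = 3 - 15 = -12)
(41*v(c, P))*M = (41/(3 + 5))*(-12) = (41/8)*(-12) = -123/2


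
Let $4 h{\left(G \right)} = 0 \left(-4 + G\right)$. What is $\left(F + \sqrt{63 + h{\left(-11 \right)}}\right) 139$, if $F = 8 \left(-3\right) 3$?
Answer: $-10008 + 417 \sqrt{7} \approx -8904.7$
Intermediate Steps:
$h{\left(G \right)} = 0$ ($h{\left(G \right)} = \frac{0 \left(-4 + G\right)}{4} = \frac{1}{4} \cdot 0 = 0$)
$F = -72$ ($F = \left(-24\right) 3 = -72$)
$\left(F + \sqrt{63 + h{\left(-11 \right)}}\right) 139 = \left(-72 + \sqrt{63 + 0}\right) 139 = \left(-72 + \sqrt{63}\right) 139 = \left(-72 + 3 \sqrt{7}\right) 139 = -10008 + 417 \sqrt{7}$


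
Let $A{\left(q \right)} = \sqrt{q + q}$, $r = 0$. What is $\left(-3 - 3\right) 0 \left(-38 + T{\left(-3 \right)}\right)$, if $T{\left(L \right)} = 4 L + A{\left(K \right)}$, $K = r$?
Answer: $0$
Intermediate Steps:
$K = 0$
$A{\left(q \right)} = \sqrt{2} \sqrt{q}$ ($A{\left(q \right)} = \sqrt{2 q} = \sqrt{2} \sqrt{q}$)
$T{\left(L \right)} = 4 L$ ($T{\left(L \right)} = 4 L + \sqrt{2} \sqrt{0} = 4 L + \sqrt{2} \cdot 0 = 4 L + 0 = 4 L$)
$\left(-3 - 3\right) 0 \left(-38 + T{\left(-3 \right)}\right) = \left(-3 - 3\right) 0 \left(-38 + 4 \left(-3\right)\right) = \left(-6\right) 0 \left(-38 - 12\right) = 0 \left(-50\right) = 0$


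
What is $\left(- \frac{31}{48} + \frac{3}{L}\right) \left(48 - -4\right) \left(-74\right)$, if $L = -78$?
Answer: $\frac{15799}{6} \approx 2633.2$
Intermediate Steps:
$\left(- \frac{31}{48} + \frac{3}{L}\right) \left(48 - -4\right) \left(-74\right) = \left(- \frac{31}{48} + \frac{3}{-78}\right) \left(48 - -4\right) \left(-74\right) = \left(\left(-31\right) \frac{1}{48} + 3 \left(- \frac{1}{78}\right)\right) \left(48 + 4\right) \left(-74\right) = \left(- \frac{31}{48} - \frac{1}{26}\right) 52 \left(-74\right) = \left(- \frac{427}{624}\right) 52 \left(-74\right) = \left(- \frac{427}{12}\right) \left(-74\right) = \frac{15799}{6}$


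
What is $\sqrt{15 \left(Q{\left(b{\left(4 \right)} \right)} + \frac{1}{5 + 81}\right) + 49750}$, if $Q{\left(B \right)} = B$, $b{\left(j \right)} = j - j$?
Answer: $\frac{\sqrt{367952290}}{86} \approx 223.05$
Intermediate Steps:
$b{\left(j \right)} = 0$
$\sqrt{15 \left(Q{\left(b{\left(4 \right)} \right)} + \frac{1}{5 + 81}\right) + 49750} = \sqrt{15 \left(0 + \frac{1}{5 + 81}\right) + 49750} = \sqrt{15 \left(0 + \frac{1}{86}\right) + 49750} = \sqrt{15 \cdot \frac{1}{86} + 49750} = \sqrt{\frac{15}{86} + 49750} = \sqrt{\frac{4278515}{86}} = \frac{\sqrt{367952290}}{86}$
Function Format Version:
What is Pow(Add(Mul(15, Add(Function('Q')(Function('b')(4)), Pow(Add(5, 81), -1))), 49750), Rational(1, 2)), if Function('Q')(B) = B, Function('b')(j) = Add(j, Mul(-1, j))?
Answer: Mul(Rational(1, 86), Pow(367952290, Rational(1, 2))) ≈ 223.05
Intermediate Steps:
Function('b')(j) = 0
Pow(Add(Mul(15, Add(Function('Q')(Function('b')(4)), Pow(Add(5, 81), -1))), 49750), Rational(1, 2)) = Pow(Add(Mul(15, Add(0, Pow(Add(5, 81), -1))), 49750), Rational(1, 2)) = Pow(Add(Mul(15, Add(0, Pow(86, -1))), 49750), Rational(1, 2)) = Pow(Add(Mul(15, Add(0, Rational(1, 86))), 49750), Rational(1, 2)) = Pow(Add(Mul(15, Rational(1, 86)), 49750), Rational(1, 2)) = Pow(Add(Rational(15, 86), 49750), Rational(1, 2)) = Pow(Rational(4278515, 86), Rational(1, 2)) = Mul(Rational(1, 86), Pow(367952290, Rational(1, 2)))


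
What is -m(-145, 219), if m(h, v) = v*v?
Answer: -47961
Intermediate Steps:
m(h, v) = v**2
-m(-145, 219) = -1*219**2 = -1*47961 = -47961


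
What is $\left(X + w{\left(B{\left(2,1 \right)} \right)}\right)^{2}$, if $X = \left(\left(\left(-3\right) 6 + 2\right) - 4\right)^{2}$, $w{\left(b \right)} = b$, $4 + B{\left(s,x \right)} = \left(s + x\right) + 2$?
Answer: $160801$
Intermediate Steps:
$B{\left(s,x \right)} = -2 + s + x$ ($B{\left(s,x \right)} = -4 + \left(\left(s + x\right) + 2\right) = -4 + \left(2 + s + x\right) = -2 + s + x$)
$X = 400$ ($X = \left(\left(-18 + 2\right) - 4\right)^{2} = \left(-16 - 4\right)^{2} = \left(-20\right)^{2} = 400$)
$\left(X + w{\left(B{\left(2,1 \right)} \right)}\right)^{2} = \left(400 + \left(-2 + 2 + 1\right)\right)^{2} = \left(400 + 1\right)^{2} = 401^{2} = 160801$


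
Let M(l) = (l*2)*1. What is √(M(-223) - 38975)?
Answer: I*√39421 ≈ 198.55*I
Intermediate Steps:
M(l) = 2*l (M(l) = (2*l)*1 = 2*l)
√(M(-223) - 38975) = √(2*(-223) - 38975) = √(-446 - 38975) = √(-39421) = I*√39421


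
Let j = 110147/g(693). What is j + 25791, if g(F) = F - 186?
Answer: 13186184/507 ≈ 26008.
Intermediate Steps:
g(F) = -186 + F
j = 110147/507 (j = 110147/(-186 + 693) = 110147/507 ≈ 217.25)
j + 25791 = 110147/507 + 25791 = 13186184/507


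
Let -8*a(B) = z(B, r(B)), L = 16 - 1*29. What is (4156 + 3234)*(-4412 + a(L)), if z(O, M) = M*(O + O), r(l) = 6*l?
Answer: -34478045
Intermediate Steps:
L = -13 (L = 16 - 29 = -13)
z(O, M) = 2*M*O (z(O, M) = M*(2*O) = 2*M*O)
a(B) = -3*B**2/2 (a(B) = -6*B*B/4 = -3*B**2/2)
(4156 + 3234)*(-4412 + a(L)) = (4156 + 3234)*(-4412 - 3/2*(-13)**2) = 7390*(-4412 - 3/2*169) = 7390*(-4412 - 507/2) = 7390*(-9331/2) = -34478045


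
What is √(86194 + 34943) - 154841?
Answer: -154841 + √121137 ≈ -1.5449e+5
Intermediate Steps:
√(86194 + 34943) - 154841 = √121137 - 154841 = -154841 + √121137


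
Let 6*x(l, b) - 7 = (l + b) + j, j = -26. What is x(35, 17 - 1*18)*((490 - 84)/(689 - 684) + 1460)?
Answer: 3853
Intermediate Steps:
x(l, b) = -19/6 + b/6 + l/6 (x(l, b) = 7/6 + ((l + b) - 26)/6 = 7/6 + ((b + l) - 26)/6 = 7/6 + (-26 + b + l)/6 = 7/6 + (-13/3 + b/6 + l/6) = -19/6 + b/6 + l/6)
x(35, 17 - 1*18)*((490 - 84)/(689 - 684) + 1460) = (-19/6 + (17 - 1*18)/6 + (1/6)*35)*((490 - 84)/(689 - 684) + 1460) = (-19/6 + (17 - 18)/6 + 35/6)*(406/5 + 1460) = (-19/6 + (1/6)*(-1) + 35/6)*(406*(1/5) + 1460) = (-19/6 - 1/6 + 35/6)*(406/5 + 1460) = (5/2)*(7706/5) = 3853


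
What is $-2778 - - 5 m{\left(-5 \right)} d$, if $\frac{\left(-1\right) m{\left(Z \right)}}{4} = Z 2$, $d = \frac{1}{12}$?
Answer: $- \frac{8284}{3} \approx -2761.3$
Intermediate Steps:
$d = \frac{1}{12} \approx 0.083333$
$m{\left(Z \right)} = - 8 Z$ ($m{\left(Z \right)} = - 4 Z 2 = - 4 \cdot 2 Z = - 8 Z$)
$-2778 - - 5 m{\left(-5 \right)} d = -2778 - - 5 \left(\left(-8\right) \left(-5\right)\right) \frac{1}{12} = -2778 - \left(-5\right) 40 \cdot \frac{1}{12} = -2778 - \left(-200\right) \frac{1}{12} = -2778 - - \frac{50}{3} = -2778 + \frac{50}{3} = - \frac{8284}{3}$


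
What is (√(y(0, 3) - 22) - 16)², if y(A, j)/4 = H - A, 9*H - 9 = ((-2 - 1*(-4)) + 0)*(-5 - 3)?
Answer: (48 - I*√226)²/9 ≈ 230.89 - 160.36*I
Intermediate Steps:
H = -7/9 (H = 1 + (((-2 - 1*(-4)) + 0)*(-5 - 3))/9 = 1 + (((-2 + 4) + 0)*(-8))/9 = 1 + ((2 + 0)*(-8))/9 = 1 + (2*(-8))/9 = 1 + (⅑)*(-16) = 1 - 16/9 = -7/9 ≈ -0.77778)
y(A, j) = -28/9 - 4*A (y(A, j) = 4*(-7/9 - A) = -28/9 - 4*A)
(√(y(0, 3) - 22) - 16)² = (√((-28/9 - 4*0) - 22) - 16)² = (√((-28/9 + 0) - 22) - 16)² = (√(-28/9 - 22) - 16)² = (√(-226/9) - 16)² = (I*√226/3 - 16)² = (-16 + I*√226/3)²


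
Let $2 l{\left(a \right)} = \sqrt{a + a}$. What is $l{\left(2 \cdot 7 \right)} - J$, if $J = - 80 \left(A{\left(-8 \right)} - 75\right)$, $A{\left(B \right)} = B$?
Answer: $-6640 + \sqrt{7} \approx -6637.4$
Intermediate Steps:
$l{\left(a \right)} = \frac{\sqrt{2} \sqrt{a}}{2}$ ($l{\left(a \right)} = \frac{\sqrt{a + a}}{2} = \frac{\sqrt{2 a}}{2} = \frac{\sqrt{2} \sqrt{a}}{2}$)
$J = 6640$ ($J = - 80 \left(-8 - 75\right) = \left(-80\right) \left(-83\right) = 6640$)
$l{\left(2 \cdot 7 \right)} - J = \frac{\sqrt{2} \sqrt{2 \cdot 7}}{2} - 6640 = \frac{\sqrt{2} \sqrt{14}}{2} - 6640 = \sqrt{7} - 6640 = -6640 + \sqrt{7}$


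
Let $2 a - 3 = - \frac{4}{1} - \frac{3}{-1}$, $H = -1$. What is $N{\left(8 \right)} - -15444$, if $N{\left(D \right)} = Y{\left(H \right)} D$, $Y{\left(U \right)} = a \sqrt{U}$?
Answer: $15444 + 8 i \approx 15444.0 + 8.0 i$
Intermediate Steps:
$a = 1$ ($a = \frac{3}{2} + \frac{- \frac{4}{1} - \frac{3}{-1}}{2} = \frac{3}{2} + \frac{\left(-4\right) 1 - -3}{2} = \frac{3}{2} + \frac{-4 + 3}{2} = \frac{3}{2} + \frac{1}{2} \left(-1\right) = \frac{3}{2} - \frac{1}{2} = 1$)
$Y{\left(U \right)} = \sqrt{U}$ ($Y{\left(U \right)} = 1 \sqrt{U} = \sqrt{U}$)
$N{\left(D \right)} = i D$ ($N{\left(D \right)} = \sqrt{-1} D = i D$)
$N{\left(8 \right)} - -15444 = i 8 - -15444 = 8 i + 15444 = 15444 + 8 i$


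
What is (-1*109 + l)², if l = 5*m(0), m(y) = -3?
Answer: 15376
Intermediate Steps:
l = -15 (l = 5*(-3) = -15)
(-1*109 + l)² = (-1*109 - 15)² = (-109 - 15)² = (-124)² = 15376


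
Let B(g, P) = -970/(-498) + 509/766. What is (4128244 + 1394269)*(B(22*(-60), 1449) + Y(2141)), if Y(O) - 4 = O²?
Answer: 4828350897513780433/190734 ≈ 2.5315e+13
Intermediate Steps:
Y(O) = 4 + O²
B(g, P) = 498251/190734 (B(g, P) = -970*(-1/498) + 509*(1/766) = 485/249 + 509/766 = 498251/190734)
(4128244 + 1394269)*(B(22*(-60), 1449) + Y(2141)) = (4128244 + 1394269)*(498251/190734 + (4 + 2141²)) = 5522513*(498251/190734 + (4 + 4583881)) = 5522513*(498251/190734 + 4583885) = 5522513*(874303219841/190734) = 4828350897513780433/190734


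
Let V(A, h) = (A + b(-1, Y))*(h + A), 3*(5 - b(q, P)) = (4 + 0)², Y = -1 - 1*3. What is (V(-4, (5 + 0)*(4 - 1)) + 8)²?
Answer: 14161/9 ≈ 1573.4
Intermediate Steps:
Y = -4 (Y = -1 - 3 = -4)
b(q, P) = -⅓ (b(q, P) = 5 - (4 + 0)²/3 = 5 - ⅓*4² = 5 - ⅓*16 = 5 - 16/3 = -⅓)
V(A, h) = (-⅓ + A)*(A + h) (V(A, h) = (A - ⅓)*(h + A) = (-⅓ + A)*(A + h))
(V(-4, (5 + 0)*(4 - 1)) + 8)² = (((-4)² - ⅓*(-4) - (5 + 0)*(4 - 1)/3 - 4*(5 + 0)*(4 - 1)) + 8)² = ((16 + 4/3 - 5*3/3 - 20*3) + 8)² = ((16 + 4/3 - ⅓*15 - 4*15) + 8)² = ((16 + 4/3 - 5 - 60) + 8)² = (-143/3 + 8)² = (-119/3)² = 14161/9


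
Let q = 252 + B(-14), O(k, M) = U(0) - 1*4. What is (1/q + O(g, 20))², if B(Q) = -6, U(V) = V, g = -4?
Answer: 966289/60516 ≈ 15.967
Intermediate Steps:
O(k, M) = -4 (O(k, M) = 0 - 1*4 = 0 - 4 = -4)
q = 246 (q = 252 - 6 = 246)
(1/q + O(g, 20))² = (1/246 - 4)² = (-983/246)² = 966289/60516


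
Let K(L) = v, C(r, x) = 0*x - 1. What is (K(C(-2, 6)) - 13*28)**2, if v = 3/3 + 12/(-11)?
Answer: 16040025/121 ≈ 1.3256e+5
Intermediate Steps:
C(r, x) = -1 (C(r, x) = 0 - 1 = -1)
v = -1/11 (v = 3*(1/3) + 12*(-1/11) = 1 - 12/11 = -1/11 ≈ -0.090909)
K(L) = -1/11
(K(C(-2, 6)) - 13*28)**2 = (-1/11 - 13*28)**2 = (-1/11 - 364)**2 = (-4005/11)**2 = 16040025/121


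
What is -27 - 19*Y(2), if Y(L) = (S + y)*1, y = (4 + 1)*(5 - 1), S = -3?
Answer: -350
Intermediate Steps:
y = 20 (y = 5*4 = 20)
Y(L) = 17 (Y(L) = (-3 + 20)*1 = 17*1 = 17)
-27 - 19*Y(2) = -27 - 19*17 = -27 - 323 = -350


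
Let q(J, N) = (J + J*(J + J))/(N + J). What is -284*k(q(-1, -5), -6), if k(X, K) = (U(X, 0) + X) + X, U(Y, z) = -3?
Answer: 2840/3 ≈ 946.67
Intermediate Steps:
q(J, N) = (J + 2*J**2)/(J + N) (q(J, N) = (J + J*(2*J))/(J + N) = (J + 2*J**2)/(J + N))
k(X, K) = -3 + 2*X (k(X, K) = (-3 + X) + X = -3 + 2*X)
-284*k(q(-1, -5), -6) = -284*(-3 + 2*(-(1 + 2*(-1))/(-1 - 5))) = -284*(-3 + 2*(-1*(1 - 2)/(-6))) = -284*(-3 + 2*(-1*(-1/6)*(-1))) = -284*(-3 + 2*(-1/6)) = -284*(-3 - 1/3) = -284*(-10/3) = 2840/3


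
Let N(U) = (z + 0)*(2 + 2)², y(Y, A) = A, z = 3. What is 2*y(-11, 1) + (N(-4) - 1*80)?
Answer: -30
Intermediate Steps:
N(U) = 48 (N(U) = (3 + 0)*(2 + 2)² = 3*4² = 3*16 = 48)
2*y(-11, 1) + (N(-4) - 1*80) = 2*1 + (48 - 1*80) = 2 + (48 - 80) = 2 - 32 = -30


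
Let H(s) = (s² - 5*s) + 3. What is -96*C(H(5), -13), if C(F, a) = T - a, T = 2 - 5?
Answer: -960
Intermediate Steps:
T = -3
H(s) = 3 + s² - 5*s
C(F, a) = -3 - a
-96*C(H(5), -13) = -96*(-3 - 1*(-13)) = -96*(-3 + 13) = -96*10 = -960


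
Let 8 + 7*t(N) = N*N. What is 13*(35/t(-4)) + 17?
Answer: 3321/8 ≈ 415.13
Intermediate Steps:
t(N) = -8/7 + N**2/7 (t(N) = -8/7 + (N*N)/7 = -8/7 + N**2/7)
13*(35/t(-4)) + 17 = 13*(35/(-8/7 + (1/7)*(-4)**2)) + 17 = 13*(35/(-8/7 + (1/7)*16)) + 17 = 13*(35/(-8/7 + 16/7)) + 17 = 13*(35/(8/7)) + 17 = 13*(35*(7/8)) + 17 = 13*(245/8) + 17 = 3185/8 + 17 = 3321/8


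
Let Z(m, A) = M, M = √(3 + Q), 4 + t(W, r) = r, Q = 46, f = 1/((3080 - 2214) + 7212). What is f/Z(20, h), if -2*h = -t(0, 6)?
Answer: 1/56546 ≈ 1.7685e-5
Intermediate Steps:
f = 1/8078 (f = 1/(866 + 7212) = 1/8078 ≈ 0.00012379)
t(W, r) = -4 + r
h = 1 (h = -(-1)*(-4 + 6)/2 = -(-1)*2/2 = -½*(-2) = 1)
M = 7 (M = √(3 + 46) = √49 = 7)
Z(m, A) = 7
f/Z(20, h) = (1/8078)/7 = (1/8078)*(⅐) = 1/56546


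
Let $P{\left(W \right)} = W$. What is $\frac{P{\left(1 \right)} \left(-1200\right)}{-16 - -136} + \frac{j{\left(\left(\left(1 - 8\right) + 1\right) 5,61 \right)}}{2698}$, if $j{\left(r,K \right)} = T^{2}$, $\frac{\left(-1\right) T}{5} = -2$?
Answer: $- \frac{13440}{1349} \approx -9.9629$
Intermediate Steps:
$T = 10$ ($T = \left(-5\right) \left(-2\right) = 10$)
$j{\left(r,K \right)} = 100$ ($j{\left(r,K \right)} = 10^{2} = 100$)
$\frac{P{\left(1 \right)} \left(-1200\right)}{-16 - -136} + \frac{j{\left(\left(\left(1 - 8\right) + 1\right) 5,61 \right)}}{2698} = \frac{1 \left(-1200\right)}{-16 - -136} + \frac{100}{2698} = - \frac{1200}{-16 + 136} + 100 \cdot \frac{1}{2698} = - \frac{1200}{120} + \frac{50}{1349} = \left(-1200\right) \frac{1}{120} + \frac{50}{1349} = -10 + \frac{50}{1349} = - \frac{13440}{1349}$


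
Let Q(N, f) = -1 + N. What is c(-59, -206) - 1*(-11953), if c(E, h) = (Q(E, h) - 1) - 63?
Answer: 11829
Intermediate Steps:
c(E, h) = -65 + E (c(E, h) = ((-1 + E) - 1) - 63 = (-2 + E) - 63 = -65 + E)
c(-59, -206) - 1*(-11953) = (-65 - 59) - 1*(-11953) = -124 + 11953 = 11829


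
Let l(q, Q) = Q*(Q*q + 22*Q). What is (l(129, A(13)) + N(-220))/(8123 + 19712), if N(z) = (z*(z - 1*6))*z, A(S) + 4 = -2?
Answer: -10932964/27835 ≈ -392.78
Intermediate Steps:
A(S) = -6 (A(S) = -4 - 2 = -6)
N(z) = z**2*(-6 + z) (N(z) = (z*(z - 6))*z = (z*(-6 + z))*z = z**2*(-6 + z))
l(q, Q) = Q*(22*Q + Q*q)
(l(129, A(13)) + N(-220))/(8123 + 19712) = ((-6)**2*(22 + 129) + (-220)**2*(-6 - 220))/(8123 + 19712) = (36*151 + 48400*(-226))/27835 = (5436 - 10938400)*(1/27835) = -10932964*1/27835 = -10932964/27835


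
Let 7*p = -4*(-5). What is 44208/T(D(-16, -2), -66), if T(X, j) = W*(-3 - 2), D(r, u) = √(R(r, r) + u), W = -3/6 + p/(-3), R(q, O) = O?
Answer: 1856736/305 ≈ 6087.7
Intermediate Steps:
p = 20/7 (p = (-4*(-5))/7 = (⅐)*20 = 20/7 ≈ 2.8571)
W = -61/42 (W = -3/6 + (20/7)/(-3) = -3*⅙ + (20/7)*(-⅓) = -½ - 20/21 = -61/42 ≈ -1.4524)
D(r, u) = √(r + u)
T(X, j) = 305/42 (T(X, j) = -61*(-3 - 2)/42 = -61/42*(-5) = 305/42)
44208/T(D(-16, -2), -66) = 44208/(305/42) = 44208*(42/305) = 1856736/305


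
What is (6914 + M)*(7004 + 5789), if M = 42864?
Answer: 636809954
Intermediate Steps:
(6914 + M)*(7004 + 5789) = (6914 + 42864)*(7004 + 5789) = 49778*12793 = 636809954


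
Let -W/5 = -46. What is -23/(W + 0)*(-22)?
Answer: 11/5 ≈ 2.2000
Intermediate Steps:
W = 230 (W = -5*(-46) = 230)
-23/(W + 0)*(-22) = -23/(230 + 0)*(-22) = -23/230*(-22) = -23*1/230*(-22) = -⅒*(-22) = 11/5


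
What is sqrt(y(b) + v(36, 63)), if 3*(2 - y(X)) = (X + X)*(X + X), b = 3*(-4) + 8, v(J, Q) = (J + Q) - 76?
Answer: sqrt(33)/3 ≈ 1.9149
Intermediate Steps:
v(J, Q) = -76 + J + Q
b = -4 (b = -12 + 8 = -4)
y(X) = 2 - 4*X**2/3 (y(X) = 2 - (X + X)*(X + X)/3 = 2 - 2*X*2*X/3 = 2 - 4*X**2/3)
sqrt(y(b) + v(36, 63)) = sqrt((2 - 4/3*(-4)**2) + (-76 + 36 + 63)) = sqrt((2 - 4/3*16) + 23) = sqrt((2 - 64/3) + 23) = sqrt(-58/3 + 23) = sqrt(11/3) = sqrt(33)/3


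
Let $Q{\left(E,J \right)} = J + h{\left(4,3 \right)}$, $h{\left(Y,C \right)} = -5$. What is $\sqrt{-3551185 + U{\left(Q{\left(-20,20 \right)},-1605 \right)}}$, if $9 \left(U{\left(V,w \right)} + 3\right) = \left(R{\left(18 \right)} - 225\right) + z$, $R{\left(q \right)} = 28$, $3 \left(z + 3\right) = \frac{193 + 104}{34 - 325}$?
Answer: $\frac{i \sqrt{300720036029}}{291} \approx 1884.5 i$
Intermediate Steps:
$z = - \frac{324}{97}$ ($z = -3 + \frac{\left(193 + 104\right) \frac{1}{34 - 325}}{3} = -3 + \frac{297 \frac{1}{-291}}{3} = -3 + \frac{297 \left(- \frac{1}{291}\right)}{3} = -3 + \frac{1}{3} \left(- \frac{99}{97}\right) = -3 - \frac{33}{97} = - \frac{324}{97} \approx -3.3402$)
$Q{\left(E,J \right)} = -5 + J$ ($Q{\left(E,J \right)} = J - 5 = -5 + J$)
$U{\left(V,w \right)} = - \frac{22052}{873}$ ($U{\left(V,w \right)} = -3 + \frac{\left(28 - 225\right) - \frac{324}{97}}{9} = -3 + \frac{-197 - \frac{324}{97}}{9} = -3 + \frac{1}{9} \left(- \frac{19433}{97}\right) = -3 - \frac{19433}{873} = - \frac{22052}{873}$)
$\sqrt{-3551185 + U{\left(Q{\left(-20,20 \right)},-1605 \right)}} = \sqrt{-3551185 - \frac{22052}{873}} = \sqrt{- \frac{3100206557}{873}} = \frac{i \sqrt{300720036029}}{291}$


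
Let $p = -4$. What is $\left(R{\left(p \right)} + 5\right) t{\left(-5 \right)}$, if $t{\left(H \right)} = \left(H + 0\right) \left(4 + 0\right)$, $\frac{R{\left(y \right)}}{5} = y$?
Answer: $300$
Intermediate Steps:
$R{\left(y \right)} = 5 y$
$t{\left(H \right)} = 4 H$ ($t{\left(H \right)} = H 4 = 4 H$)
$\left(R{\left(p \right)} + 5\right) t{\left(-5 \right)} = \left(5 \left(-4\right) + 5\right) 4 \left(-5\right) = \left(-20 + 5\right) \left(-20\right) = \left(-15\right) \left(-20\right) = 300$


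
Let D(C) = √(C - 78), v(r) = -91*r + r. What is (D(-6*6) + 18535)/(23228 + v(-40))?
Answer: 18535/26828 + I*√114/26828 ≈ 0.69088 + 0.00039798*I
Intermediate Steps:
v(r) = -90*r
D(C) = √(-78 + C)
(D(-6*6) + 18535)/(23228 + v(-40)) = (√(-78 - 6*6) + 18535)/(23228 - 90*(-40)) = (√(-78 - 36) + 18535)/(23228 + 3600) = (√(-114) + 18535)/26828 = (I*√114 + 18535)*(1/26828) = (18535 + I*√114)*(1/26828) = 18535/26828 + I*√114/26828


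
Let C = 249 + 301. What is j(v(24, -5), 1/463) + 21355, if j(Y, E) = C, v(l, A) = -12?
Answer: 21905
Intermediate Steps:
C = 550
j(Y, E) = 550
j(v(24, -5), 1/463) + 21355 = 550 + 21355 = 21905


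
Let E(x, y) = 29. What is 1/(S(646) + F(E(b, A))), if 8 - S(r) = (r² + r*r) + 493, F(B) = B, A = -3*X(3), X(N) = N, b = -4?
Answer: -1/835088 ≈ -1.1975e-6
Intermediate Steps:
A = -9 (A = -3*3 = -9)
S(r) = -485 - 2*r² (S(r) = 8 - ((r² + r*r) + 493) = 8 - ((r² + r²) + 493) = 8 - (2*r² + 493) = 8 - (493 + 2*r²) = 8 + (-493 - 2*r²) = -485 - 2*r²)
1/(S(646) + F(E(b, A))) = 1/((-485 - 2*646²) + 29) = 1/((-485 - 2*417316) + 29) = 1/((-485 - 834632) + 29) = 1/(-835117 + 29) = 1/(-835088) = -1/835088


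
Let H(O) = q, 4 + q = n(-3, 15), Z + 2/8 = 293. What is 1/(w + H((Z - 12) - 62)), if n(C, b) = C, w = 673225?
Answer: 1/673218 ≈ 1.4854e-6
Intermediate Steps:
Z = 1171/4 (Z = -1/4 + 293 = 1171/4 ≈ 292.75)
q = -7 (q = -4 - 3 = -7)
H(O) = -7
1/(w + H((Z - 12) - 62)) = 1/(673225 - 7) = 1/673218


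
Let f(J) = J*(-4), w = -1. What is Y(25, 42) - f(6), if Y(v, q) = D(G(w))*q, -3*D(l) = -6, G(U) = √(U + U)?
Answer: 108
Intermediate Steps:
f(J) = -4*J
G(U) = √2*√U (G(U) = √(2*U) = √2*√U)
D(l) = 2 (D(l) = -⅓*(-6) = 2)
Y(v, q) = 2*q
Y(25, 42) - f(6) = 2*42 - (-4)*6 = 84 - 1*(-24) = 84 + 24 = 108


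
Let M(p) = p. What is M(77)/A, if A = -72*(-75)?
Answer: 77/5400 ≈ 0.014259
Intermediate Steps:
A = 5400
M(77)/A = 77/5400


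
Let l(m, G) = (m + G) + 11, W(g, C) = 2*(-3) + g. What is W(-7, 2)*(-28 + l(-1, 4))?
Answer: 182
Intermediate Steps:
W(g, C) = -6 + g
l(m, G) = 11 + G + m (l(m, G) = (G + m) + 11 = 11 + G + m)
W(-7, 2)*(-28 + l(-1, 4)) = (-6 - 7)*(-28 + (11 + 4 - 1)) = -13*(-28 + 14) = -13*(-14) = 182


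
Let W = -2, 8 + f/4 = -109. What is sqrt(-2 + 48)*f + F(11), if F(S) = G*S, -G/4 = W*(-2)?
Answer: -176 - 468*sqrt(46) ≈ -3350.1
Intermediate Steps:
f = -468 (f = -32 + 4*(-109) = -32 - 436 = -468)
G = -16 (G = -(-8)*(-2) = -4*4 = -16)
F(S) = -16*S
sqrt(-2 + 48)*f + F(11) = sqrt(-2 + 48)*(-468) - 16*11 = sqrt(46)*(-468) - 176 = -468*sqrt(46) - 176 = -176 - 468*sqrt(46)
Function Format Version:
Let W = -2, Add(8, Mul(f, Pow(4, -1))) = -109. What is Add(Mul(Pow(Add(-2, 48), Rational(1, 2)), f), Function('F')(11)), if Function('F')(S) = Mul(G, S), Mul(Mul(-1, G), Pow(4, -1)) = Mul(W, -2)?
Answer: Add(-176, Mul(-468, Pow(46, Rational(1, 2)))) ≈ -3350.1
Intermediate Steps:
f = -468 (f = Add(-32, Mul(4, -109)) = Add(-32, -436) = -468)
G = -16 (G = Mul(-4, Mul(-2, -2)) = Mul(-4, 4) = -16)
Function('F')(S) = Mul(-16, S)
Add(Mul(Pow(Add(-2, 48), Rational(1, 2)), f), Function('F')(11)) = Add(Mul(Pow(Add(-2, 48), Rational(1, 2)), -468), Mul(-16, 11)) = Add(Mul(Pow(46, Rational(1, 2)), -468), -176) = Add(Mul(-468, Pow(46, Rational(1, 2))), -176) = Add(-176, Mul(-468, Pow(46, Rational(1, 2))))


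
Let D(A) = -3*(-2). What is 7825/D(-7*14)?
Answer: 7825/6 ≈ 1304.2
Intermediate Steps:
D(A) = 6
7825/D(-7*14) = 7825/6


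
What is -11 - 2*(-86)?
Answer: 161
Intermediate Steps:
-11 - 2*(-86) = -11 + 172 = 161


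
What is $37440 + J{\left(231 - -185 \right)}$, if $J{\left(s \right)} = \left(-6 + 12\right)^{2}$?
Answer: $37476$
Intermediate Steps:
$J{\left(s \right)} = 36$ ($J{\left(s \right)} = 6^{2} = 36$)
$37440 + J{\left(231 - -185 \right)} = 37440 + 36 = 37476$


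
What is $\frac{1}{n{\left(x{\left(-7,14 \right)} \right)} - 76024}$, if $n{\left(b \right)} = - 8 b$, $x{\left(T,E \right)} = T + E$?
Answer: $- \frac{1}{76080} \approx -1.3144 \cdot 10^{-5}$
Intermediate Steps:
$x{\left(T,E \right)} = E + T$
$\frac{1}{n{\left(x{\left(-7,14 \right)} \right)} - 76024} = \frac{1}{- 8 \left(14 - 7\right) - 76024} = \frac{1}{\left(-8\right) 7 - 76024} = \frac{1}{-56 - 76024} = \frac{1}{-76080} = - \frac{1}{76080}$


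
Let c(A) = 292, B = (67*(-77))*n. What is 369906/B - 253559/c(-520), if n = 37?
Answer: -48508115149/55737836 ≈ -870.29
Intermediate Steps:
B = -190883 (B = (67*(-77))*37 = -5159*37 = -190883)
369906/B - 253559/c(-520) = 369906/(-190883) - 253559/292 = 369906*(-1/190883) - 253559*1/292 = -369906/190883 - 253559/292 = -48508115149/55737836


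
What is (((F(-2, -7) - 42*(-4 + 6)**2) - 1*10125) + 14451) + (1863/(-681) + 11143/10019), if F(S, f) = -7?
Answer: 9436980925/2274313 ≈ 4149.4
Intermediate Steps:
(((F(-2, -7) - 42*(-4 + 6)**2) - 1*10125) + 14451) + (1863/(-681) + 11143/10019) = (((-7 - 42*(-4 + 6)**2) - 1*10125) + 14451) + (1863/(-681) + 11143/10019) = (((-7 - 42*2**2) - 10125) + 14451) + (1863*(-1/681) + 11143*(1/10019)) = (((-7 - 42*4) - 10125) + 14451) + (-621/227 + 11143/10019) = (((-7 - 168) - 10125) + 14451) - 3692338/2274313 = ((-175 - 10125) + 14451) - 3692338/2274313 = (-10300 + 14451) - 3692338/2274313 = 4151 - 3692338/2274313 = 9436980925/2274313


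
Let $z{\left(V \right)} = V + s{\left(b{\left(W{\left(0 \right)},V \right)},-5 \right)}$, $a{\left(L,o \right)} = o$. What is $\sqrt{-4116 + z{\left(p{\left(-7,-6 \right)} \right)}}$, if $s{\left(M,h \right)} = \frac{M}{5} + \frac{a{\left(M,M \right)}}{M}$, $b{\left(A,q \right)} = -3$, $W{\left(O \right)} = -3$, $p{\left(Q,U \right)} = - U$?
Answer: $\frac{2 i \sqrt{25685}}{5} \approx 64.106 i$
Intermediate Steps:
$s{\left(M,h \right)} = 1 + \frac{M}{5}$ ($s{\left(M,h \right)} = \frac{M}{5} + \frac{M}{M} = M \frac{1}{5} + 1 = \frac{M}{5} + 1 = 1 + \frac{M}{5}$)
$z{\left(V \right)} = \frac{2}{5} + V$ ($z{\left(V \right)} = V + \left(1 + \frac{1}{5} \left(-3\right)\right) = V + \left(1 - \frac{3}{5}\right) = V + \frac{2}{5} = \frac{2}{5} + V$)
$\sqrt{-4116 + z{\left(p{\left(-7,-6 \right)} \right)}} = \sqrt{-4116 + \left(\frac{2}{5} - -6\right)} = \sqrt{-4116 + \left(\frac{2}{5} + 6\right)} = \sqrt{-4116 + \frac{32}{5}} = \sqrt{- \frac{20548}{5}} = \frac{2 i \sqrt{25685}}{5}$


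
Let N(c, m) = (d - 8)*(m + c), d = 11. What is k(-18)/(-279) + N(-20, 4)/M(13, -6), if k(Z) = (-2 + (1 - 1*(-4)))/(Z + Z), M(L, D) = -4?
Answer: 40177/3348 ≈ 12.000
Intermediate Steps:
k(Z) = 3/(2*Z) (k(Z) = (-2 + (1 + 4))/((2*Z)) = (-2 + 5)*(1/(2*Z)) = 3*(1/(2*Z)) = 3/(2*Z))
N(c, m) = 3*c + 3*m (N(c, m) = (11 - 8)*(m + c) = 3*(c + m) = 3*c + 3*m)
k(-18)/(-279) + N(-20, 4)/M(13, -6) = ((3/2)/(-18))/(-279) + (3*(-20) + 3*4)/(-4) = ((3/2)*(-1/18))*(-1/279) + (-60 + 12)*(-¼) = -1/12*(-1/279) - 48*(-¼) = 1/3348 + 12 = 40177/3348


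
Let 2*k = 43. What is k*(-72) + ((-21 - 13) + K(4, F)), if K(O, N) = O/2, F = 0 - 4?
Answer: -1580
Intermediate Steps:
k = 43/2 (k = (½)*43 = 43/2 ≈ 21.500)
F = -4
K(O, N) = O/2 (K(O, N) = O*(½) = O/2)
k*(-72) + ((-21 - 13) + K(4, F)) = (43/2)*(-72) + ((-21 - 13) + (½)*4) = -1548 + (-34 + 2) = -1548 - 32 = -1580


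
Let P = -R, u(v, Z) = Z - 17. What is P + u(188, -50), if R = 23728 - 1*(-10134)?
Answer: -33929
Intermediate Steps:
u(v, Z) = -17 + Z
R = 33862 (R = 23728 + 10134 = 33862)
P = -33862 (P = -1*33862 = -33862)
P + u(188, -50) = -33862 + (-17 - 50) = -33862 - 67 = -33929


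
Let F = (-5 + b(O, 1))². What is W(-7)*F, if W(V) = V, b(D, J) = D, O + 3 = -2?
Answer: -700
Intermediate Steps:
O = -5 (O = -3 - 2 = -5)
F = 100 (F = (-5 - 5)² = (-10)² = 100)
W(-7)*F = -7*100 = -700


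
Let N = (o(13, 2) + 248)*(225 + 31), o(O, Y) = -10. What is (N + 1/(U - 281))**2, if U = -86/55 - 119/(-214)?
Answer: 40898579731011998998564/11017281154441 ≈ 3.7122e+9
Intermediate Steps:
U = -11859/11770 (U = -86*1/55 - 119*(-1/214) = -86/55 + 119/214 = -11859/11770 ≈ -1.0076)
N = 60928 (N = (-10 + 248)*(225 + 31) = 238*256 = 60928)
(N + 1/(U - 281))**2 = (60928 + 1/(-11859/11770 - 281))**2 = (60928 + 1/(-3319229/11770))**2 = (60928 - 11770/3319229)**2 = (202233972742/3319229)**2 = 40898579731011998998564/11017281154441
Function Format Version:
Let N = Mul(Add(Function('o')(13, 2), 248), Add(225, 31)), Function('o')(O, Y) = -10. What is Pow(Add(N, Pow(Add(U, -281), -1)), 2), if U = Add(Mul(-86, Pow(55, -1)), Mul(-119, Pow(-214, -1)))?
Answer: Rational(40898579731011998998564, 11017281154441) ≈ 3.7122e+9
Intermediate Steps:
U = Rational(-11859, 11770) (U = Add(Mul(-86, Rational(1, 55)), Mul(-119, Rational(-1, 214))) = Add(Rational(-86, 55), Rational(119, 214)) = Rational(-11859, 11770) ≈ -1.0076)
N = 60928 (N = Mul(Add(-10, 248), Add(225, 31)) = Mul(238, 256) = 60928)
Pow(Add(N, Pow(Add(U, -281), -1)), 2) = Pow(Add(60928, Pow(Add(Rational(-11859, 11770), -281), -1)), 2) = Pow(Add(60928, Pow(Rational(-3319229, 11770), -1)), 2) = Pow(Add(60928, Rational(-11770, 3319229)), 2) = Pow(Rational(202233972742, 3319229), 2) = Rational(40898579731011998998564, 11017281154441)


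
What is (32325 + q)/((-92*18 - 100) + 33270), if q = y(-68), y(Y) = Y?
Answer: 32257/31514 ≈ 1.0236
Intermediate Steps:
q = -68
(32325 + q)/((-92*18 - 100) + 33270) = (32325 - 68)/((-92*18 - 100) + 33270) = 32257/((-1656 - 100) + 33270) = 32257/(-1756 + 33270) = 32257/31514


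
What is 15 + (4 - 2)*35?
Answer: 85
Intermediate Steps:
15 + (4 - 2)*35 = 15 + 2*35 = 15 + 70 = 85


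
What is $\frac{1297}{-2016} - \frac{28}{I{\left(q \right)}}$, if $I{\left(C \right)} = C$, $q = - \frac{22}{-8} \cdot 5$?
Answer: $- \frac{297127}{110880} \approx -2.6797$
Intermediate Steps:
$q = \frac{55}{4}$ ($q = \left(-22\right) \left(- \frac{1}{8}\right) 5 = \frac{11}{4} \cdot 5 = \frac{55}{4} \approx 13.75$)
$\frac{1297}{-2016} - \frac{28}{I{\left(q \right)}} = \frac{1297}{-2016} - \frac{28}{\frac{55}{4}} = 1297 \left(- \frac{1}{2016}\right) - \frac{112}{55} = - \frac{1297}{2016} - \frac{112}{55} = - \frac{297127}{110880}$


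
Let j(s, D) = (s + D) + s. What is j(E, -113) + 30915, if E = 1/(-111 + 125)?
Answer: 215615/7 ≈ 30802.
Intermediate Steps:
E = 1/14 ≈ 0.071429
j(s, D) = D + 2*s (j(s, D) = (D + s) + s = D + 2*s)
j(E, -113) + 30915 = (-113 + 2*(1/14)) + 30915 = (-113 + 1/7) + 30915 = -790/7 + 30915 = 215615/7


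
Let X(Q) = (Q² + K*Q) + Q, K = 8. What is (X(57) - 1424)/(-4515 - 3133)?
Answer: -1169/3824 ≈ -0.30570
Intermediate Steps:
X(Q) = Q² + 9*Q (X(Q) = (Q² + 8*Q) + Q = Q² + 9*Q)
(X(57) - 1424)/(-4515 - 3133) = (57*(9 + 57) - 1424)/(-4515 - 3133) = (57*66 - 1424)/(-7648) = (3762 - 1424)*(-1/7648) = 2338*(-1/7648) = -1169/3824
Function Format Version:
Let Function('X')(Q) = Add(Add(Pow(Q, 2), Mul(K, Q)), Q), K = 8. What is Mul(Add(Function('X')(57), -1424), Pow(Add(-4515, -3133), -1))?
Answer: Rational(-1169, 3824) ≈ -0.30570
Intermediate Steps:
Function('X')(Q) = Add(Pow(Q, 2), Mul(9, Q)) (Function('X')(Q) = Add(Add(Pow(Q, 2), Mul(8, Q)), Q) = Add(Pow(Q, 2), Mul(9, Q)))
Mul(Add(Function('X')(57), -1424), Pow(Add(-4515, -3133), -1)) = Mul(Add(Mul(57, Add(9, 57)), -1424), Pow(Add(-4515, -3133), -1)) = Mul(Add(Mul(57, 66), -1424), Pow(-7648, -1)) = Mul(Add(3762, -1424), Rational(-1, 7648)) = Mul(2338, Rational(-1, 7648)) = Rational(-1169, 3824)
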